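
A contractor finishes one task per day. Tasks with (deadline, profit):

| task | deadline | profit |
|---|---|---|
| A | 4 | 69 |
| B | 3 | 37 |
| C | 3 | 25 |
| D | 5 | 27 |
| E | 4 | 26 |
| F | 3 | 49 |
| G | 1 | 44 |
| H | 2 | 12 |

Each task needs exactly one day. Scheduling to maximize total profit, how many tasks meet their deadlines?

Profit order: A=69 F=49 G=44 B=37 D=27 E=26 C=25 H=12
Assign: A→slot 4, F→slot 3, G→slot 1, B→slot 2, D→slot 5, E skipped, C skipped, H skipped.
Slots: [1:G] [2:B] [3:F] [4:A] [5:D]
5 of 8 scheduled.

5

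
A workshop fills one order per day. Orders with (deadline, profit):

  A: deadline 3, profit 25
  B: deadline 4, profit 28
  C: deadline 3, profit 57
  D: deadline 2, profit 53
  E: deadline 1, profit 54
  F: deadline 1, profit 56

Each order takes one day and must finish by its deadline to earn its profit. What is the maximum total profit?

194

By profit: C(d3,57), F(d1,56), E(d1,54), D(d2,53), B(d4,28), A(d3,25)
C→slot 3; F→slot 1; E skipped; D→slot 2; B→slot 4; A skipped.
Profit = 56 + 53 + 57 + 28 = 194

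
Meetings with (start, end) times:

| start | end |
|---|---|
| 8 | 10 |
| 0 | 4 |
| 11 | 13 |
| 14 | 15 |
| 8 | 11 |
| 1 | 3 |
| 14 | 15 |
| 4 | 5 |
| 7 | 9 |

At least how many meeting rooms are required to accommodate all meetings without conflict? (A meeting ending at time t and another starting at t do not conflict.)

starts: [0, 1, 4, 7, 8, 8, 11, 14, 14]
ends:   [3, 4, 5, 9, 10, 11, 13, 15, 15]
s0→1 s1→2 e3→1 e4→0 s4→1 e5→0 s7→1 s8→2 s8→3  — peak 3.

3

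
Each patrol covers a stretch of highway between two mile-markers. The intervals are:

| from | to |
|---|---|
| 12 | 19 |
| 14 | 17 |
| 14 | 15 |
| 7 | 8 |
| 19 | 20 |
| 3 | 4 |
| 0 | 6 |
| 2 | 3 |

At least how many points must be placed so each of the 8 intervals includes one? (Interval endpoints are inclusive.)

4

Sort by right endpoint; whenever an interval is uncovered, place a point at its right end.
Sorted: [2,3] [3,4] [0,6] [7,8] [14,15] [14,17] [12,19] [19,20]
{[2,3],[3,4],[0,6]} hit by 3; {[7,8]} hit by 8; {[14,15],[14,17],[12,19]} hit by 15; {[19,20]} hit by 20.
Points: 3, 8, 15, 20 (4 total).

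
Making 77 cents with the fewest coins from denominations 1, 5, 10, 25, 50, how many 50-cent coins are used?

77 − 1×50→27 − 1×25→2 − 2×1→0
Count of 50: 1

1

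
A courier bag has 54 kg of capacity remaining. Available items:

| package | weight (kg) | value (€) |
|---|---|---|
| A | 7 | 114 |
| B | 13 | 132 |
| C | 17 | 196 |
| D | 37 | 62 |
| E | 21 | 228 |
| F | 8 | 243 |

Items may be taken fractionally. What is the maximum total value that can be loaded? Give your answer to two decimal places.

Ratios (sorted): F 30.38, A 16.29, C 11.53, E 10.86, B 10.15, D 1.68
take F (8 @ 243); take A (7 @ 114); take C (17 @ 196); take E (21 @ 228); take 1/13 of B → 10.15. Capacity used 54/54.
Total value = 791.15

791.15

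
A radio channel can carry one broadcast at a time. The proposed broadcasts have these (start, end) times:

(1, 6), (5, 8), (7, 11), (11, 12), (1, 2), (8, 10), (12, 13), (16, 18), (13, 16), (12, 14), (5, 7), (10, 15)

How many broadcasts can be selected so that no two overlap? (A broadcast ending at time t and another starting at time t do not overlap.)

By end time: (1,2), (1,6), (5,7), (5,8), (8,10), (7,11), (11,12), (12,13), (12,14), (10,15), (13,16), (16,18).
Pick (1,2); next start ≥ 2 → (5,7); next start ≥ 7 → (8,10); next start ≥ 10 → (11,12); next start ≥ 12 → (12,13); next start ≥ 13 → (13,16); next start ≥ 16 → (16,18).
Selected 7 broadcasts.

7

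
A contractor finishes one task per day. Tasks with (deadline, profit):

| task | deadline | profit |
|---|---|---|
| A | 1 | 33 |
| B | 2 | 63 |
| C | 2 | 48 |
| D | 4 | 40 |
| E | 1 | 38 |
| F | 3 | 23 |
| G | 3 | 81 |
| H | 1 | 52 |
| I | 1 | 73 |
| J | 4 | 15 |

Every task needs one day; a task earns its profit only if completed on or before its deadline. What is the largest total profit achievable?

257

By profit: G(d3,81), I(d1,73), B(d2,63), H(d1,52), C(d2,48), D(d4,40), E(d1,38), A(d1,33), F(d3,23), J(d4,15)
G→slot 3; I→slot 1; B→slot 2; H skipped; C skipped; D→slot 4; E skipped; A skipped; F skipped; J skipped.
Profit = 73 + 63 + 81 + 40 = 257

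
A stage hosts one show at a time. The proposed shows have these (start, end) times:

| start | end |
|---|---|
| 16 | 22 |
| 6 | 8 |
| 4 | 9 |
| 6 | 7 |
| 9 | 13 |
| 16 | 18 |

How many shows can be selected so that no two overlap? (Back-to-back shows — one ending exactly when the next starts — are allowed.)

3

Greedy by earliest finish: after sorting by end time, pick each interval compatible with the last pick.
Sorted by end: (6,7)  (6,8)  (4,9)  (9,13)  (16,18)  (16,22)
take (6,7); take (9,13); take (16,18); skip (16,22).
Selected 3 shows.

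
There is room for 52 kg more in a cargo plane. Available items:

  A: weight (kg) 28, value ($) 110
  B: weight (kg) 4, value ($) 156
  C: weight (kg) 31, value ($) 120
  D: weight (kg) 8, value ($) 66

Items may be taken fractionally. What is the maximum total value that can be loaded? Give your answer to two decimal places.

378.45

Greedy by value/weight ratio, highest first.
Order: B (156/4=39.00) > D (66/8=8.25) > A (110/28=3.93) > C (120/31=3.87)
Fill: take B (4 @ 156) → take D (8 @ 66) → take A (28 @ 110) → take 12/31 of C → 46.45; 52/52 used.
Total value = 378.45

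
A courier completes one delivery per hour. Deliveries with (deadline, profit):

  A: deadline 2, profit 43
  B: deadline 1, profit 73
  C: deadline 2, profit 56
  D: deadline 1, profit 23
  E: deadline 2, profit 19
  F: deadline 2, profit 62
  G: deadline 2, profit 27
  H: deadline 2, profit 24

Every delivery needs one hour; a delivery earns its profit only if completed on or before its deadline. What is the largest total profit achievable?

Profit order: B=73 F=62 C=56 A=43 G=27 H=24 D=23 E=19
Assign: B→slot 1, F→slot 2, C skipped, A skipped, G skipped, H skipped, D skipped, E skipped.
Slots: [1:B] [2:F]
Profit = 73 + 62 = 135

135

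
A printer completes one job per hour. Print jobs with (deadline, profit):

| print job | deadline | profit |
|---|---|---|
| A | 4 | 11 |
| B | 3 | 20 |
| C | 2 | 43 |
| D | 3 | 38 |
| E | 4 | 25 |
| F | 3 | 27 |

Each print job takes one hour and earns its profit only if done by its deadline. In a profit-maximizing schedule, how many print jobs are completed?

By profit: C(d2,43), D(d3,38), F(d3,27), E(d4,25), B(d3,20), A(d4,11)
C→slot 2; D→slot 3; F→slot 1; E→slot 4; B skipped; A skipped.
4 of 6 scheduled.

4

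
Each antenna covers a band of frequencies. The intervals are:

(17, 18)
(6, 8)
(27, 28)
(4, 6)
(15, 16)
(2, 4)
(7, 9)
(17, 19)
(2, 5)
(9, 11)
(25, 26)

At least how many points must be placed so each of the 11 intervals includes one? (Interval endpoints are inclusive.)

By right end: [2,4]  [2,5]  [4,6]  [6,8]  [7,9]  [9,11]  [15,16]  [17,18]  [17,19]  [25,26]  [27,28]
[2,4] uncovered → point at 4; [6,8] uncovered → point at 8; [9,11] uncovered → point at 11; [15,16] uncovered → point at 16; [17,18] uncovered → point at 18; [25,26] uncovered → point at 26; [27,28] uncovered → point at 28.
Points: 4, 8, 11, 16, 18, 26, 28 (7 total).

7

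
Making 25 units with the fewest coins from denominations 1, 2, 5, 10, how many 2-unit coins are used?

25 = 2×10 + 1×5
Count of 2: 0

0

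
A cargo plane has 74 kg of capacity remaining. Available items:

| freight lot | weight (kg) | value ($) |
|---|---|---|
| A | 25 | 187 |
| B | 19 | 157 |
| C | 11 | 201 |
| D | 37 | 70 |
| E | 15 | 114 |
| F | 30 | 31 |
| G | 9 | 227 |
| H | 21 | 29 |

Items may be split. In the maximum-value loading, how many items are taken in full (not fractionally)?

Sort by value per unit weight and fill in that order.
Ratios (sorted): G 25.22, C 18.27, B 8.26, E 7.60, A 7.48, D 1.89, H 1.38, F 1.03
take G (9 @ 227); take C (11 @ 201); take B (19 @ 157); take E (15 @ 114); take 20/25 of A → 149.60. Capacity used 74/74.
4 item(s) taken whole; one partial (take 20/25 of A).

4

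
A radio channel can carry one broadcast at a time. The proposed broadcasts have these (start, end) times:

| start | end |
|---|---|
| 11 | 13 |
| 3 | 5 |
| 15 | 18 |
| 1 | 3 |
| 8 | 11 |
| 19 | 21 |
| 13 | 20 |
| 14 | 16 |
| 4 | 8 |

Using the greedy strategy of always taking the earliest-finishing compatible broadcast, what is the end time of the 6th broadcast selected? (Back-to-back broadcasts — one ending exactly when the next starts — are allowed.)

By end time: (1,3), (3,5), (4,8), (8,11), (11,13), (14,16), (15,18), (13,20), (19,21).
Pick (1,3); next start ≥ 3 → (3,5); next start ≥ 5 → (8,11); next start ≥ 11 → (11,13); next start ≥ 13 → (14,16); next start ≥ 16 → (19,21).
Selected: (1,3) (3,5) (8,11) (11,13) (14,16) (19,21)

21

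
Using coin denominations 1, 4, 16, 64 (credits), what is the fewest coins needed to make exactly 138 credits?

Use the largest denomination that fits, subtract, and repeat.
138 − 2×64→10 − 2×4→2 − 2×1→0
Total coins = 2 + 2 + 2 = 6

6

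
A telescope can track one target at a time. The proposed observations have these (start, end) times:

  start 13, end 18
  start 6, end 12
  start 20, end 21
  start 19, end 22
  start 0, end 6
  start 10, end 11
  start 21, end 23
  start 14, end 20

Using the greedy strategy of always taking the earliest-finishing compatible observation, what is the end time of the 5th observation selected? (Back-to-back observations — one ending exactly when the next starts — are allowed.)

23

Sorted by end: (0,6)  (10,11)  (6,12)  (13,18)  (14,20)  (20,21)  (19,22)  (21,23)
take (0,6); take (10,11); skip (6,12); take (13,18); take (20,21); take (21,23).
Selected: (0,6) (10,11) (13,18) (20,21) (21,23)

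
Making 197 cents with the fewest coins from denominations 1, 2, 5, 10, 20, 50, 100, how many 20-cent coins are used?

Use the largest denomination that fits, subtract, and repeat.
197 = 1×100 + 1×50 + 2×20 + 1×5 + 1×2
Count of 20: 2

2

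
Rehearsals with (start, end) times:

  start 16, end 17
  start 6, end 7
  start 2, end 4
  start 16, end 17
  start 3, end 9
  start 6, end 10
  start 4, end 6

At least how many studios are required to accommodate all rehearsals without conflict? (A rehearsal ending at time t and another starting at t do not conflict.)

3

The answer is the maximum number of intervals overlapping at any instant.
starts: [2, 3, 4, 6, 6, 16, 16]
ends:   [4, 6, 7, 9, 10, 17, 17]
s2→1 s3→2 e4→1 s4→2 e6→1 s6→2 s6→3  — peak 3.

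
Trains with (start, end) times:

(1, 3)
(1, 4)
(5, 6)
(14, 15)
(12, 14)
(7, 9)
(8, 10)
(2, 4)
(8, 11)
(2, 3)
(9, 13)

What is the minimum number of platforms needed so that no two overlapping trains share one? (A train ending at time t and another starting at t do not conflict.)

Count concurrent intervals with a sweep; the peak is the room count.
starts: [1, 1, 2, 2, 5, 7, 8, 8, 9, 12, 14]
ends:   [3, 3, 4, 4, 6, 9, 10, 11, 13, 14, 15]
s1→1 s1→2 s2→3 s2→4  — peak 4.

4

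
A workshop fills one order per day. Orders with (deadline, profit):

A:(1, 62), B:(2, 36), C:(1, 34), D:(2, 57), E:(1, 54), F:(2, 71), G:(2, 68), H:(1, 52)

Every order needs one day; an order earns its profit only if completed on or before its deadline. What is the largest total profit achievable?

139

Take jobs in profit order; each goes to the latest open slot no later than its deadline.
Profit order: F=71 G=68 A=62 D=57 E=54 H=52 B=36 C=34
Assign: F→slot 2, G→slot 1, A skipped, D skipped, E skipped, H skipped, B skipped, C skipped.
Slots: [1:G] [2:F]
Profit = 68 + 71 = 139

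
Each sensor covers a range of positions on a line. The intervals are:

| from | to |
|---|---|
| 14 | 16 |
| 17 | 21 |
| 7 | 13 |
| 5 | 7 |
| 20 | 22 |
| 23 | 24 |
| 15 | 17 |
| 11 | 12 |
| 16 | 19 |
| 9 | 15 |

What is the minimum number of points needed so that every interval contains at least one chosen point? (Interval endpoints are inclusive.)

Sorted: [5,7] [11,12] [7,13] [9,15] [14,16] [15,17] [16,19] [17,21] [20,22] [23,24]
{[5,7]} hit by 7; {[11,12],[7,13],[9,15]} hit by 12; {[14,16],[15,17],[16,19]} hit by 16; {[17,21],[20,22]} hit by 21; {[23,24]} hit by 24.
Points: 7, 12, 16, 21, 24 (5 total).

5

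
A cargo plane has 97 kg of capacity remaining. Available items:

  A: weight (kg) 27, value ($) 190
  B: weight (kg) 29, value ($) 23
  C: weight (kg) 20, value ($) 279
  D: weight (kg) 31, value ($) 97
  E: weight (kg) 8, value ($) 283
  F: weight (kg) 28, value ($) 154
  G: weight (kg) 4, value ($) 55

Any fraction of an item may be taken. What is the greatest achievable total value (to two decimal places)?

992.29

Sort by value per unit weight and fill in that order.
Ratios (sorted): E 35.38, C 13.95, G 13.75, A 7.04, F 5.50, D 3.13, B 0.79
take E (8 @ 283); take C (20 @ 279); take G (4 @ 55); take A (27 @ 190); take F (28 @ 154); take 10/31 of D → 31.29. Capacity used 97/97.
Total value = 992.29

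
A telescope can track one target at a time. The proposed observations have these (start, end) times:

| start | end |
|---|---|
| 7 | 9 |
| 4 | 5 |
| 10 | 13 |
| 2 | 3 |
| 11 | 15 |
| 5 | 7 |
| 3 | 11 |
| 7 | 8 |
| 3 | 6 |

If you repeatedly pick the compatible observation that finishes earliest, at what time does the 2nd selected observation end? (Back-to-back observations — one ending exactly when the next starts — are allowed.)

By end time: (2,3), (4,5), (3,6), (5,7), (7,8), (7,9), (3,11), (10,13), (11,15).
Pick (2,3); next start ≥ 3 → (4,5); next start ≥ 5 → (5,7); next start ≥ 7 → (7,8); next start ≥ 8 → (10,13).
Selected: (2,3) (4,5) (5,7) (7,8) (10,13)

5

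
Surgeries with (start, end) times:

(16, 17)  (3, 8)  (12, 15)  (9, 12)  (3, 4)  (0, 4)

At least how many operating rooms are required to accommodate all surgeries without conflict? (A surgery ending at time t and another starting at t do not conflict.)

Count concurrent intervals with a sweep; the peak is the room count.
Events (time:±→running): 0:+→1 3:+→2 3:+→3 … peak 3.

3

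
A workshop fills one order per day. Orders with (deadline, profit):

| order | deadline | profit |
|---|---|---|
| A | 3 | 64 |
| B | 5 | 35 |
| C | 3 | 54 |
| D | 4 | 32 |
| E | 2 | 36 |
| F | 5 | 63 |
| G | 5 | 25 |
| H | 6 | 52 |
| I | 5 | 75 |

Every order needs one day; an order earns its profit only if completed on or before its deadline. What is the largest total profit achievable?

344

Profit order: I=75 A=64 F=63 C=54 H=52 E=36 B=35 D=32 G=25
Assign: I→slot 5, A→slot 3, F→slot 4, C→slot 2, H→slot 6, E→slot 1, B skipped, D skipped, G skipped.
Slots: [1:E] [2:C] [3:A] [4:F] [5:I] [6:H]
Profit = 36 + 54 + 64 + 63 + 75 + 52 = 344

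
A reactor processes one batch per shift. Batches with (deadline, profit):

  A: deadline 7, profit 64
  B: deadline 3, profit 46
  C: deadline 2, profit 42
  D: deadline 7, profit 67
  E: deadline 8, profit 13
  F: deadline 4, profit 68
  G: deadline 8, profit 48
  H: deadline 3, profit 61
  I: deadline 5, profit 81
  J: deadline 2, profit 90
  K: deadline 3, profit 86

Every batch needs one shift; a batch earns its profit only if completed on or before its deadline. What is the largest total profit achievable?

565

Sort by profit descending; place each in the latest free slot ≤ its deadline.
By profit: J(d2,90), K(d3,86), I(d5,81), F(d4,68), D(d7,67), A(d7,64), H(d3,61), G(d8,48), B(d3,46), C(d2,42), E(d8,13)
J→slot 2; K→slot 3; I→slot 5; F→slot 4; D→slot 7; A→slot 6; H→slot 1; G→slot 8; B skipped; C skipped; E skipped.
Profit = 61 + 90 + 86 + 68 + 81 + 64 + 67 + 48 = 565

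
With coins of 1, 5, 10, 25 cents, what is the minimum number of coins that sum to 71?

5

71 = 2×25 + 2×10 + 1×1
Total coins = 2 + 2 + 1 = 5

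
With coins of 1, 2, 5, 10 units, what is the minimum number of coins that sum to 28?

5

Use the largest denomination that fits, subtract, and repeat.
28 − 2×10→8 − 1×5→3 − 1×2→1 − 1×1→0
Total coins = 2 + 1 + 1 + 1 = 5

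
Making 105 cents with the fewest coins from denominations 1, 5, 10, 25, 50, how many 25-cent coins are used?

0

105 − 2×50→5 − 1×5→0
Count of 25: 0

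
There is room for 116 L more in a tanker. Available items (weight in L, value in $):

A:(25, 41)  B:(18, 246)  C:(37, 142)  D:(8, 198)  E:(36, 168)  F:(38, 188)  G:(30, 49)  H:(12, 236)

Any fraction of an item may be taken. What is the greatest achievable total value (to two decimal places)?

Sort by value per unit weight and fill in that order.
Ratios (sorted): D 24.75, H 19.67, B 13.67, F 4.95, E 4.67, C 3.84, A 1.64, G 1.63
take D (8 @ 198); take H (12 @ 236); take B (18 @ 246); take F (38 @ 188); take E (36 @ 168); take 4/37 of C → 15.35. Capacity used 116/116.
Total value = 1051.35

1051.35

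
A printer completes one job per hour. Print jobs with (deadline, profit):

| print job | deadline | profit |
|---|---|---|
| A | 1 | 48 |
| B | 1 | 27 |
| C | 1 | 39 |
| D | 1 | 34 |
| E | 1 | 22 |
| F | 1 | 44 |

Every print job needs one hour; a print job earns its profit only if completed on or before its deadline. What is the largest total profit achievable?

Profit order: A=48 F=44 C=39 D=34 B=27 E=22
Assign: A→slot 1, F skipped, C skipped, D skipped, B skipped, E skipped.
Slots: [1:A]
Profit = 48 = 48

48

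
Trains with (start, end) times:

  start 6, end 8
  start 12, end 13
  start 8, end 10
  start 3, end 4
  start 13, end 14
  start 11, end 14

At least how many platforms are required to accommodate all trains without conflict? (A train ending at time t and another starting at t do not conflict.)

2

Count concurrent intervals with a sweep; the peak is the room count.
starts: [3, 6, 8, 11, 12, 13]
ends:   [4, 8, 10, 13, 14, 14]
s3→1 e4→0 s6→1 e8→0 s8→1 e10→0 s11→1 s12→2  — peak 2.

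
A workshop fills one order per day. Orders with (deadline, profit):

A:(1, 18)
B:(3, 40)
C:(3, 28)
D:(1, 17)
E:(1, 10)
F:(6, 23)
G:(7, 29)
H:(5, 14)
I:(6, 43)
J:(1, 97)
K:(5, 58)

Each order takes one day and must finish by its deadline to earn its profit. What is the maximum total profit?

Take jobs in profit order; each goes to the latest open slot no later than its deadline.
By profit: J(d1,97), K(d5,58), I(d6,43), B(d3,40), G(d7,29), C(d3,28), F(d6,23), A(d1,18), D(d1,17), H(d5,14), E(d1,10)
J→slot 1; K→slot 5; I→slot 6; B→slot 3; G→slot 7; C→slot 2; F→slot 4; A skipped; D skipped; H skipped; E skipped.
Profit = 97 + 28 + 40 + 23 + 58 + 43 + 29 = 318

318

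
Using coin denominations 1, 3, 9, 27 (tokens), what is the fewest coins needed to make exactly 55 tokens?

Use the largest denomination that fits, subtract, and repeat.
55 − 2×27→1 − 1×1→0
Total coins = 2 + 1 = 3

3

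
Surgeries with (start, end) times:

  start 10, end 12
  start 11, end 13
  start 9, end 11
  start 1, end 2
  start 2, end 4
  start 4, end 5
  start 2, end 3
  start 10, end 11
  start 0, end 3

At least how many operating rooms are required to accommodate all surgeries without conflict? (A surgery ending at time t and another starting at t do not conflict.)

The answer is the maximum number of intervals overlapping at any instant.
Events (time:±→running): 0:+→1 1:+→2 2:-→1 2:+→2 2:+→3 … peak 3.

3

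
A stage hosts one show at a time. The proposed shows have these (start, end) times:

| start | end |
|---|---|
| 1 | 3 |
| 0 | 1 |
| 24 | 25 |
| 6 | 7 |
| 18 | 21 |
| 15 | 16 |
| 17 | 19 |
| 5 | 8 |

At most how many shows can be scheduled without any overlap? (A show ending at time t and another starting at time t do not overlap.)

Greedy by earliest finish: after sorting by end time, pick each interval compatible with the last pick.
Sorted by end: (0,1)  (1,3)  (6,7)  (5,8)  (15,16)  (17,19)  (18,21)  (24,25)
take (0,1); take (1,3); take (6,7); take (15,16); take (17,19); take (24,25).
Selected 6 shows.

6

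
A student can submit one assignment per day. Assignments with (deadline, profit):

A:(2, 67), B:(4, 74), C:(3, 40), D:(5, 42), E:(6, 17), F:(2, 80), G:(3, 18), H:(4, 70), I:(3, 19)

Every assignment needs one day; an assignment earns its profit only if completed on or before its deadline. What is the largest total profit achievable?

350

Profit order: F=80 B=74 H=70 A=67 D=42 C=40 I=19 G=18 E=17
Assign: F→slot 2, B→slot 4, H→slot 3, A→slot 1, D→slot 5, C skipped, I skipped, G skipped, E→slot 6.
Slots: [1:A] [2:F] [3:H] [4:B] [5:D] [6:E]
Profit = 67 + 80 + 70 + 74 + 42 + 17 = 350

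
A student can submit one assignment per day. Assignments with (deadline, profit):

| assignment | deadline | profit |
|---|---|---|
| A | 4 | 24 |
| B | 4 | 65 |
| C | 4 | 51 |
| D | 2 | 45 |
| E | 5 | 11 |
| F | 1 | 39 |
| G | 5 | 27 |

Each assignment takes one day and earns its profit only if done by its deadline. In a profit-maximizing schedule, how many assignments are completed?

5

By profit: B(d4,65), C(d4,51), D(d2,45), F(d1,39), G(d5,27), A(d4,24), E(d5,11)
B→slot 4; C→slot 3; D→slot 2; F→slot 1; G→slot 5; A skipped; E skipped.
5 of 7 scheduled.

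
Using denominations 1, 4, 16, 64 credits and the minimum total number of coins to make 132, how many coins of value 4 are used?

Greedy: take as many of the largest coin as possible, then repeat with the remainder.
132 = 2×64 + 1×4
Count of 4: 1

1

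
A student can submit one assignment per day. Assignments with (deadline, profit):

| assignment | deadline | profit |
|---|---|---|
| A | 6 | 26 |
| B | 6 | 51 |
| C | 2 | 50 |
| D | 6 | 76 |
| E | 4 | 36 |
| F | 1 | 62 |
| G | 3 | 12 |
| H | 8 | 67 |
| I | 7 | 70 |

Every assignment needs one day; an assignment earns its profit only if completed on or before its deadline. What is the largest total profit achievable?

Take jobs in profit order; each goes to the latest open slot no later than its deadline.
By profit: D(d6,76), I(d7,70), H(d8,67), F(d1,62), B(d6,51), C(d2,50), E(d4,36), A(d6,26), G(d3,12)
D→slot 6; I→slot 7; H→slot 8; F→slot 1; B→slot 5; C→slot 2; E→slot 4; A→slot 3; G skipped.
Profit = 62 + 50 + 26 + 36 + 51 + 76 + 70 + 67 = 438

438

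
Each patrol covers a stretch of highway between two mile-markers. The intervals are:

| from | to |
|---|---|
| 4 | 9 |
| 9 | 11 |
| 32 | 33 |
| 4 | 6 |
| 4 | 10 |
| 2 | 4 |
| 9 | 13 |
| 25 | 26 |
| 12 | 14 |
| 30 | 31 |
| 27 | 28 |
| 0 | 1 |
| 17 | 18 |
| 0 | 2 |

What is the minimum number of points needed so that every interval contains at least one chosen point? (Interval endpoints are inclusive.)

Process intervals by earliest right end; each time one isn't hit yet, stab at its right endpoint.
Sorted: [0,1] [0,2] [2,4] [4,6] [4,9] [4,10] [9,11] [9,13] [12,14] [17,18] [25,26] [27,28] [30,31] [32,33]
{[0,1],[0,2]} hit by 1; {[2,4],[4,6],[4,9],[4,10]} hit by 4; {[9,11],[9,13]} hit by 11; {[12,14]} hit by 14; {[17,18]} hit by 18; {[25,26]} hit by 26; {[27,28]} hit by 28; {[30,31]} hit by 31; {[32,33]} hit by 33.
Points: 1, 4, 11, 14, 18, 26, 28, 31, 33 (9 total).

9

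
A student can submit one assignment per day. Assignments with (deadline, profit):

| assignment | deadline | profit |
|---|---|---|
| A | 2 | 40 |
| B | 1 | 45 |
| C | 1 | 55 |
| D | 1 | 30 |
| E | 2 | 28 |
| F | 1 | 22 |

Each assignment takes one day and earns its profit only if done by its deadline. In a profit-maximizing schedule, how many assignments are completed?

Take jobs in profit order; each goes to the latest open slot no later than its deadline.
By profit: C(d1,55), B(d1,45), A(d2,40), D(d1,30), E(d2,28), F(d1,22)
C→slot 1; B skipped; A→slot 2; D skipped; E skipped; F skipped.
2 of 6 scheduled.

2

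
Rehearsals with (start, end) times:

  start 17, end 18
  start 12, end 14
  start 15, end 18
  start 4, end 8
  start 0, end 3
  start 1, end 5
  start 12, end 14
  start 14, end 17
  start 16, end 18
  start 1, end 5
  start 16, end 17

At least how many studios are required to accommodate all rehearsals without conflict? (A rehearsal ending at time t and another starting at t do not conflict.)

starts: [0, 1, 1, 4, 12, 12, 14, 15, 16, 16, 17]
ends:   [3, 5, 5, 8, 14, 14, 17, 17, 18, 18, 18]
s0→1 s1→2 s1→3 e3→2 s4→3 e5→2 e5→1 e8→0 s12→1 s12→2 e14→1 e14→0 s14→1 s15→2 s16→3 s16→4  — peak 4.

4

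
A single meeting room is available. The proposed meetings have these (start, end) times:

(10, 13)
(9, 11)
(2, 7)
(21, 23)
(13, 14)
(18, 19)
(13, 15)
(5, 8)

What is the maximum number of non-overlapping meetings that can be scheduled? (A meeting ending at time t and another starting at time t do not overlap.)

5

Greedy by earliest finish: after sorting by end time, pick each interval compatible with the last pick.
Sorted by end: (2,7)  (5,8)  (9,11)  (10,13)  (13,14)  (13,15)  (18,19)  (21,23)
take (2,7); take (9,11); skip (10,13); take (13,14); skip (13,15); take (18,19); take (21,23).
Selected 5 meetings.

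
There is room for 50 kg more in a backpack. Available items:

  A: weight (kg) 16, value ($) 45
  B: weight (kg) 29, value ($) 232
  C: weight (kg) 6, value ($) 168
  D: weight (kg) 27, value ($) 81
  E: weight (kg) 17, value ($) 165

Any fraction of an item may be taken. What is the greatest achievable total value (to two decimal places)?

549.00

Ratios (sorted): C 28.00, E 9.71, B 8.00, D 3.00, A 2.81
take C (6 @ 168); take E (17 @ 165); take 27/29 of B → 216.00. Capacity used 50/50.
Total value = 549.00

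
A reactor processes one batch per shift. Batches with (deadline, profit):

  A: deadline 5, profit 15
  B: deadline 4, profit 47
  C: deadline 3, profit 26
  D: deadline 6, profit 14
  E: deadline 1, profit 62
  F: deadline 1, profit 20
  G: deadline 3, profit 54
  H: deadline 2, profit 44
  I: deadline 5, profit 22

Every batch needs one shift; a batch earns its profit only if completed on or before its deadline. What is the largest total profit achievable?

243

Sort by profit descending; place each in the latest free slot ≤ its deadline.
By profit: E(d1,62), G(d3,54), B(d4,47), H(d2,44), C(d3,26), I(d5,22), F(d1,20), A(d5,15), D(d6,14)
E→slot 1; G→slot 3; B→slot 4; H→slot 2; C skipped; I→slot 5; F skipped; A skipped; D→slot 6.
Profit = 62 + 44 + 54 + 47 + 22 + 14 = 243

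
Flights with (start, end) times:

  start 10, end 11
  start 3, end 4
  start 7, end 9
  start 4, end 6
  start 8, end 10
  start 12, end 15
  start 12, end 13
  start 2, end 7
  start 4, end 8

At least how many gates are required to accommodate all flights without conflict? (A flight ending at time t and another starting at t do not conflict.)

The answer is the maximum number of intervals overlapping at any instant.
starts: [2, 3, 4, 4, 7, 8, 10, 12, 12]
ends:   [4, 6, 7, 8, 9, 10, 11, 13, 15]
s2→1 s3→2 e4→1 s4→2 s4→3  — peak 3.

3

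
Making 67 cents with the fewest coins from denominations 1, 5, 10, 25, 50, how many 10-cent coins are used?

Use the largest denomination that fits, subtract, and repeat.
67 − 1×50→17 − 1×10→7 − 1×5→2 − 2×1→0
Count of 10: 1

1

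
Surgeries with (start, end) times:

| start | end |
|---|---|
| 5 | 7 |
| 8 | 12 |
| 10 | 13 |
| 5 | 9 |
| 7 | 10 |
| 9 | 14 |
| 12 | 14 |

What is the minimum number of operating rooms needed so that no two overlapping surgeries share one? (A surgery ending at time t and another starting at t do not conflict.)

Count concurrent intervals with a sweep; the peak is the room count.
Events (time:±→running): 5:+→1 5:+→2 7:-→1 7:+→2 8:+→3 … peak 3.

3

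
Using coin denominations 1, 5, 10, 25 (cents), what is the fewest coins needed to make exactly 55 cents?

Greedy: take as many of the largest coin as possible, then repeat with the remainder.
55 = 2×25 + 1×5
Total coins = 2 + 1 = 3

3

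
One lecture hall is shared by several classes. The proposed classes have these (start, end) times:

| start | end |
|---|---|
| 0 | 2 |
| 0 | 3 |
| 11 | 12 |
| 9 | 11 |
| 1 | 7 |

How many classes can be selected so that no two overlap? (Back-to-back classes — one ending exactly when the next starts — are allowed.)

By end time: (0,2), (0,3), (1,7), (9,11), (11,12).
Pick (0,2); next start ≥ 2 → (9,11); next start ≥ 11 → (11,12).
Selected 3 classes.

3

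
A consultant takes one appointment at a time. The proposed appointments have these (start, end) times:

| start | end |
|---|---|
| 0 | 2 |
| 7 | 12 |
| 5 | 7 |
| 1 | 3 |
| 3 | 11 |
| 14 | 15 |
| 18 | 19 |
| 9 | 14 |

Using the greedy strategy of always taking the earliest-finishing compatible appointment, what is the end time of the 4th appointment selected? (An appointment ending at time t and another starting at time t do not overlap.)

Sort by end time and greedily take each interval whose start is ≥ the last chosen end.
By end time: (0,2), (1,3), (5,7), (3,11), (7,12), (9,14), (14,15), (18,19).
Pick (0,2); next start ≥ 2 → (5,7); next start ≥ 7 → (7,12); next start ≥ 12 → (14,15); next start ≥ 15 → (18,19).
Selected: (0,2) (5,7) (7,12) (14,15) (18,19)

15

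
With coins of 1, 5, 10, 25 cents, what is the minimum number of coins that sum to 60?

3

60 − 2×25→10 − 1×10→0
Total coins = 2 + 1 = 3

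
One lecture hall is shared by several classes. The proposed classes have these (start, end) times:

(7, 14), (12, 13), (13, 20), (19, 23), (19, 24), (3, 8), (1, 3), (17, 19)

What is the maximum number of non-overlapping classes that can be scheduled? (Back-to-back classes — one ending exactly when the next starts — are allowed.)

5

Sorted by end: (1,3)  (3,8)  (12,13)  (7,14)  (17,19)  (13,20)  (19,23)  (19,24)
take (1,3); take (3,8); take (12,13); skip (7,14); take (17,19); take (19,23); skip (19,24).
Selected 5 classes.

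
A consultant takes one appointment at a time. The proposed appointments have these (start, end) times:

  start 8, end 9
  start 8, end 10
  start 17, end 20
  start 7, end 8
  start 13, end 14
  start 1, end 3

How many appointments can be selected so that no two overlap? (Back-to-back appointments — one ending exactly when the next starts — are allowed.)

5

By end time: (1,3), (7,8), (8,9), (8,10), (13,14), (17,20).
Pick (1,3); next start ≥ 3 → (7,8); next start ≥ 8 → (8,9); next start ≥ 9 → (13,14); next start ≥ 14 → (17,20).
Selected 5 appointments.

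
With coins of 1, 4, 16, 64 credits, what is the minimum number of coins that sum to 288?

288 − 4×64→32 − 2×16→0
Total coins = 4 + 2 = 6

6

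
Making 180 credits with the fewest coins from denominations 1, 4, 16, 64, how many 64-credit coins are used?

180 = 2×64 + 3×16 + 1×4
Count of 64: 2

2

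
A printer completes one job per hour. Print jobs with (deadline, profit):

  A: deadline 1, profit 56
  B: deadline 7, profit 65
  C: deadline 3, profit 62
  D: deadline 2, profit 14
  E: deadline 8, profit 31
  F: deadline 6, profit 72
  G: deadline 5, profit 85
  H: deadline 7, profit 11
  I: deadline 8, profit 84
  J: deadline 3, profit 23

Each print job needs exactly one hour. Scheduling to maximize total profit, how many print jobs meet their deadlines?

By profit: G(d5,85), I(d8,84), F(d6,72), B(d7,65), C(d3,62), A(d1,56), E(d8,31), J(d3,23), D(d2,14), H(d7,11)
G→slot 5; I→slot 8; F→slot 6; B→slot 7; C→slot 3; A→slot 1; E→slot 4; J→slot 2; D skipped; H skipped.
8 of 10 scheduled.

8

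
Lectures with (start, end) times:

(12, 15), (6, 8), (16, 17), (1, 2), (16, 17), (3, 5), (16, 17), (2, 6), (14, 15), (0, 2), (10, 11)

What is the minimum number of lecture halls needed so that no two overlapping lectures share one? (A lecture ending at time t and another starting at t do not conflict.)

3

Count concurrent intervals with a sweep; the peak is the room count.
Events (time:±→running): 0:+→1 1:+→2 2:-→1 2:-→0 2:+→1 3:+→2 5:-→1 6:-→0 6:+→1 8:-→0 10:+→1 11:-→0 12:+→1 14:+→2 15:-→1 15:-→0 16:+→1 16:+→2 16:+→3 … peak 3.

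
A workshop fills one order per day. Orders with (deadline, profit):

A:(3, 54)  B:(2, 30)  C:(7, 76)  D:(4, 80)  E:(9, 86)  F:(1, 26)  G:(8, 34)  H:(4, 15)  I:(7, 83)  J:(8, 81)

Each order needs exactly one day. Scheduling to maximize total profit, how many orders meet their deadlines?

Sort by profit descending; place each in the latest free slot ≤ its deadline.
By profit: E(d9,86), I(d7,83), J(d8,81), D(d4,80), C(d7,76), A(d3,54), G(d8,34), B(d2,30), F(d1,26), H(d4,15)
E→slot 9; I→slot 7; J→slot 8; D→slot 4; C→slot 6; A→slot 3; G→slot 5; B→slot 2; F→slot 1; H skipped.
9 of 10 scheduled.

9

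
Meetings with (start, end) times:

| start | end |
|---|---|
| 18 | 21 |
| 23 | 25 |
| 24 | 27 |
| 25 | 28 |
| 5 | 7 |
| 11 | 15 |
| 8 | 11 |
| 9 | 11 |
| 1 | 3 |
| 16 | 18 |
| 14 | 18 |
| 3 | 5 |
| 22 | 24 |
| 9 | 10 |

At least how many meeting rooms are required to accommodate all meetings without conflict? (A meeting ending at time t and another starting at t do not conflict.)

3

Count concurrent intervals with a sweep; the peak is the room count.
starts: [1, 3, 5, 8, 9, 9, 11, 14, 16, 18, 22, 23, 24, 25]
ends:   [3, 5, 7, 10, 11, 11, 15, 18, 18, 21, 24, 25, 27, 28]
s1→1 e3→0 s3→1 e5→0 s5→1 e7→0 s8→1 s9→2 s9→3  — peak 3.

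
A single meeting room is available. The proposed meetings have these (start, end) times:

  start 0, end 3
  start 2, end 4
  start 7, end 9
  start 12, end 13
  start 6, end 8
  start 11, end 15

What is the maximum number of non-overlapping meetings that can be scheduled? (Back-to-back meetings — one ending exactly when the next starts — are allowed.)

Sorted by end: (0,3)  (2,4)  (6,8)  (7,9)  (12,13)  (11,15)
take (0,3); skip (2,4); take (6,8); take (12,13); skip (11,15).
Selected 3 meetings.

3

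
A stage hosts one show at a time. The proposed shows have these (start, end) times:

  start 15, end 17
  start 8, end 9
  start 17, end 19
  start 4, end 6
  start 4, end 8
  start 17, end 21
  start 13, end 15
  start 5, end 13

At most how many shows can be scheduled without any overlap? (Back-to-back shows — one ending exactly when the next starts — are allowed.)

5

By end time: (4,6), (4,8), (8,9), (5,13), (13,15), (15,17), (17,19), (17,21).
Pick (4,6); next start ≥ 6 → (8,9); next start ≥ 9 → (13,15); next start ≥ 15 → (15,17); next start ≥ 17 → (17,19).
Selected 5 shows.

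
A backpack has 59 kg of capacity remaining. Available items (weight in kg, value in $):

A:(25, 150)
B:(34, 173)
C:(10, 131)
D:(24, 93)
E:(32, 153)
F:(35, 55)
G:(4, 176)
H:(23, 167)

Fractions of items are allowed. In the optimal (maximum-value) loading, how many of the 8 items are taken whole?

Greedy by value/weight ratio, highest first.
Ratios (sorted): G 44.00, C 13.10, H 7.26, A 6.00, B 5.09, E 4.78, D 3.88, F 1.57
take G (4 @ 176); take C (10 @ 131); take H (23 @ 167); take 22/25 of A → 132.00. Capacity used 59/59.
3 item(s) taken whole; one partial (take 22/25 of A).

3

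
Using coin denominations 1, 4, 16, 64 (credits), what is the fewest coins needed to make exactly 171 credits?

9

Use the largest denomination that fits, subtract, and repeat.
171 = 2×64 + 2×16 + 2×4 + 3×1
Total coins = 2 + 2 + 2 + 3 = 9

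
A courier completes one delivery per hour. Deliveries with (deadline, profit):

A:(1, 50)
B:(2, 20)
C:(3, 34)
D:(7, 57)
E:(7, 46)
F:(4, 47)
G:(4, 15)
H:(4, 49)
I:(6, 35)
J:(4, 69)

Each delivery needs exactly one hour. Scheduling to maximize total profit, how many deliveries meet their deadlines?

Sort by profit descending; place each in the latest free slot ≤ its deadline.
By profit: J(d4,69), D(d7,57), A(d1,50), H(d4,49), F(d4,47), E(d7,46), I(d6,35), C(d3,34), B(d2,20), G(d4,15)
J→slot 4; D→slot 7; A→slot 1; H→slot 3; F→slot 2; E→slot 6; I→slot 5; C skipped; B skipped; G skipped.
7 of 10 scheduled.

7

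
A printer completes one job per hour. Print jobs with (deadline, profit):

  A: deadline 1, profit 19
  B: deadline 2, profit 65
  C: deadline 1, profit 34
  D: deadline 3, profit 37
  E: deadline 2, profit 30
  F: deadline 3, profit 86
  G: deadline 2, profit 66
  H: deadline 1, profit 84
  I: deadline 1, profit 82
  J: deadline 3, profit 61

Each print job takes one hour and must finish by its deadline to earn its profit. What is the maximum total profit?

236

Sort by profit descending; place each in the latest free slot ≤ its deadline.
Profit order: F=86 H=84 I=82 G=66 B=65 J=61 D=37 C=34 E=30 A=19
Assign: F→slot 3, H→slot 1, I skipped, G→slot 2, B skipped, J skipped, D skipped, C skipped, E skipped, A skipped.
Slots: [1:H] [2:G] [3:F]
Profit = 84 + 66 + 86 = 236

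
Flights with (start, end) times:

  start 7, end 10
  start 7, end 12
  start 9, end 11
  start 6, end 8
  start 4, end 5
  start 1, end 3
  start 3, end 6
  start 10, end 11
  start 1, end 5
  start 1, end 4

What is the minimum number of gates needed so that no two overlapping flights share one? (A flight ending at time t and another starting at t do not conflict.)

Events (time:±→running): 1:+→1 1:+→2 1:+→3 … peak 3.

3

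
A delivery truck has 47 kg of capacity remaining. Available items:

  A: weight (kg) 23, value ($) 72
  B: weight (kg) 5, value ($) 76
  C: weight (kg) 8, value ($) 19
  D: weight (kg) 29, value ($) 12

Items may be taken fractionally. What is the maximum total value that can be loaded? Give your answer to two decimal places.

171.55

Sort by value per unit weight and fill in that order.
Order: B (76/5=15.20) > A (72/23=3.13) > C (19/8=2.38) > D (12/29=0.41)
Fill: take B (5 @ 76) → take A (23 @ 72) → take C (8 @ 19) → take 11/29 of D → 4.55; 47/47 used.
Total value = 171.55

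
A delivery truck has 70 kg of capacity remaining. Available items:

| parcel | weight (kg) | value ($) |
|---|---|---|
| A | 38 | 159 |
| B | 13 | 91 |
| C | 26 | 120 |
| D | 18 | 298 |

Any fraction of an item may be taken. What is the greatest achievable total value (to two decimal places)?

563.39

Greedy by value/weight ratio, highest first.
Ratios (sorted): D 16.56, B 7.00, C 4.62, A 4.18
take D (18 @ 298); take B (13 @ 91); take C (26 @ 120); take 13/38 of A → 54.39. Capacity used 70/70.
Total value = 563.39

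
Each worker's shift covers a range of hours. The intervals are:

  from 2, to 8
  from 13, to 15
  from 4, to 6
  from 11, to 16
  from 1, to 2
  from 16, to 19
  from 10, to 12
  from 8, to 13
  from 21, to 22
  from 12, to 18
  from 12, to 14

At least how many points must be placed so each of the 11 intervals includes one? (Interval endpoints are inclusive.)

Sort by right endpoint; whenever an interval is uncovered, place a point at its right end.
Sorted: [1,2] [4,6] [2,8] [10,12] [8,13] [12,14] [13,15] [11,16] [12,18] [16,19] [21,22]
{[1,2]} hit by 2; {[4,6],[2,8]} hit by 6; {[10,12],[8,13],[12,14]} hit by 12; {[13,15],[11,16],[12,18]} hit by 15; {[16,19]} hit by 19; {[21,22]} hit by 22.
Points: 2, 6, 12, 15, 19, 22 (6 total).

6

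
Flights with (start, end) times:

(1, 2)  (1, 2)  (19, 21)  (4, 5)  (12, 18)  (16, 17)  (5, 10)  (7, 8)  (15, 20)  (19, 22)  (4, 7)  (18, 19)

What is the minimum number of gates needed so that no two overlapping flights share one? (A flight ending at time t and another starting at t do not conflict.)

The answer is the maximum number of intervals overlapping at any instant.
Events (time:±→running): 1:+→1 1:+→2 2:-→1 2:-→0 4:+→1 4:+→2 5:-→1 5:+→2 7:-→1 7:+→2 8:-→1 10:-→0 12:+→1 15:+→2 16:+→3 … peak 3.

3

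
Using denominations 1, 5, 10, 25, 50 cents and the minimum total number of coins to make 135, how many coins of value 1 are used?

135 = 2×50 + 1×25 + 1×10
Count of 1: 0

0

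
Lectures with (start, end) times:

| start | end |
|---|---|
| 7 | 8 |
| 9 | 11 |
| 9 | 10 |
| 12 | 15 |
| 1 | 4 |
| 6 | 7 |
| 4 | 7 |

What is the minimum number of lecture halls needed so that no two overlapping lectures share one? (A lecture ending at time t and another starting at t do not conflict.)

2

The answer is the maximum number of intervals overlapping at any instant.
starts: [1, 4, 6, 7, 9, 9, 12]
ends:   [4, 7, 7, 8, 10, 11, 15]
s1→1 e4→0 s4→1 s6→2  — peak 2.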